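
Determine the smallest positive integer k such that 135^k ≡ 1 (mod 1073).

By Lagrange's theorem, ord_1073(135) divides φ(1073) = φ(29·37) = (29−1)·(37−1) = 28·36 = 1008 = 2^4 · 3^2 · 7.
Divisors of 1008: 1, 2, 3, 4, 6, 7, 8, 9, 12, 14, 16, 18, 21, 24, 28, 36, 42, 48, 56, 63, 72, 84, 112, 126, 144, 168, 252, 336, 504, 1008.
Test each divisor d:
135^1 ≡ 135 (mod 1073)
135^2 ≡ 1057 (mod 1073)
135^3 ≡ 1059 (mod 1073)
135^4 ≡ 256 (mod 1073)
135^6 ≡ 196 (mod 1073)
135^7 ≡ 708 (mod 1073)
135^8 ≡ 83 (mod 1073)
135^9 ≡ 475 (mod 1073)
135^12 ≡ 861 (mod 1073)
135^14 ≡ 173 (mod 1073)
135^16 ≡ 451 (mod 1073)
135^18 ≡ 295 (mod 1073)
135^21 ≡ 162 (mod 1073)
135^24 ≡ 951 (mod 1073)
135^28 ≡ 958 (mod 1073)
135^36 ≡ 112 (mod 1073)
135^42 ≡ 492 (mod 1073)
135^48 ≡ 935 (mod 1073)
135^56 ≡ 349 (mod 1073)
135^63 ≡ 302 (mod 1073)
135^72 ≡ 741 (mod 1073)
135^84 ≡ 639 (mod 1073)
135^112 ≡ 552 (mod 1073)
135^126 ≡ 1072 (mod 1073)
135^144 ≡ 778 (mod 1073)
135^168 ≡ 581 (mod 1073)
135^252 ≡ 1 (mod 1073) ✓
Hence ord(135) = 252.

252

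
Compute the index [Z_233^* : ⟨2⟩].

The order of 2 must divide φ(233) = 233 − 1 = 232 = 2^3 · 29.
Divisors of 232: 1, 2, 4, 8, 29, 58, 116, 232.
Check 2^d mod 233 for each divisor in increasing order:
2^1 ≡ 2 (mod 233)
2^2 ≡ 4 (mod 233)
2^4 ≡ 16 (mod 233)
2^8 ≡ 23 (mod 233)
2^29 ≡ 1 (mod 233) ✓
The order of 2 is 29, so the subgroup it generates has 29 elements.
Index = |(Z/233Z)^×| / |⟨2⟩| = 232 / 29 = 8.

8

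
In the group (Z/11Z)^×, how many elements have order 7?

0

φ(11) = 11 − 1 = 10 = 2 · 5.
Since (Z/11Z)^× is cyclic of order 10, the number of elements of order d is φ(d) when d | 10 and 0 otherwise.
7 does not divide 10, so no element of (Z/11Z)^× has order 7.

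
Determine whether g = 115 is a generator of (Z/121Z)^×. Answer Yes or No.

φ(121) = φ(11^2) = 11·(11−1) = 110 = 2 · 5 · 11.
115 is a primitive root mod 121 iff 115^(φ(121)/q) ≢ 1 for every prime q | φ(121), i.e. q ∈ {2, 5, 11}.
115^55 ≡ 1 (mod 121)  [q = 2: ≡ 1 ✗]
115^22 ≡ 3 (mod 121)  [q = 5: ≢ 1 ✓]
115^10 ≡ 56 (mod 121)  [q = 11: ≢ 1 ✓]
The check at q = 2 fails, so 115 generates a proper subgroup.

No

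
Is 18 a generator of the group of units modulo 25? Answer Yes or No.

φ(25) = φ(5^2) = 5·(5−1) = 20 = 2^2 · 5.
An element g generates (Z/25Z)^× iff g^(20/q) ≢ 1 (mod 25) for each prime q ∈ {2, 5}.
18^10 ≡ 24 (mod 25)  [q = 2: ≢ 1 ✓]
18^4 ≡ 1 (mod 25)  [q = 5: ≡ 1 ✗]
The check at q = 5 fails, so 18 generates a proper subgroup.

No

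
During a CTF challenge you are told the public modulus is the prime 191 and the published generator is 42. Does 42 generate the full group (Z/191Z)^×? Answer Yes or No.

Yes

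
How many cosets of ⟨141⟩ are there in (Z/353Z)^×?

1

Since 141 ∈ (Z/353Z)^×, its order divides φ(353) = 353 − 1 = 352 = 2^5 · 11.
Divisors of 352: 1, 2, 4, 8, 11, 16, 22, 32, 44, 88, 176, 352.
Evaluate successive powers at the divisors of 352:
141^1 ≡ 141
141^2 ≡ 113
141^4 ≡ 61
141^8 ≡ 191
141^11 ≡ 343
141^16 ≡ 122
141^22 ≡ 100
141^32 ≡ 58
141^44 ≡ 116
141^88 ≡ 42
141^176 ≡ 352
141^352 ≡ 1
So ord_353(141) = 352, hence |⟨141⟩| = 352.
The index is φ(353) / ord(141) = 352 / 352 = 1.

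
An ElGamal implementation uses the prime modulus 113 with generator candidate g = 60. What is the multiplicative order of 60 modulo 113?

28

ord(60) | φ(113) = 113 − 1 = 112 = 2^4 · 7.
Divisors of 112: 1, 2, 4, 7, 8, 14, 16, 28, 56, 112.
Evaluate successive powers at the divisors of 112:
60^1 ≡ 60
60^2 ≡ 97
60^4 ≡ 30
60^7 ≡ 15
60^8 ≡ 109
60^14 ≡ 112
60^16 ≡ 16
60^28 ≡ 1
Hence ord(60) = 28.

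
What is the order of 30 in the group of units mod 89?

88

Since 30 ∈ (Z/89Z)^×, its order divides φ(89) = 89 − 1 = 88 = 2^3 · 11.
Divisors of 88: 1, 2, 4, 8, 11, 22, 44, 88.
Evaluate successive powers at the divisors of 88:
30^1 ≡ 30 (mod 89)
30^2 ≡ 10 (mod 89)
30^4 ≡ 11 (mod 89)
30^8 ≡ 32 (mod 89)
30^11 ≡ 77 (mod 89)
30^22 ≡ 55 (mod 89)
30^44 ≡ 88 (mod 89)
30^88 ≡ 1 (mod 89) ✓
So ord_89(30) = 88.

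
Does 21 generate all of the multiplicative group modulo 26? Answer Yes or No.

No

φ(26) = φ(2)·φ(13) = 1·12 = 12 = 2^2 · 3.
Test 21^(12/q) mod 26 for each prime factor q of 12:
21^6 ≡ 25 (mod 26)  [q = 2: ≢ 1 ✓]
21^4 ≡ 1 (mod 26)  [q = 3: ≡ 1 ✗]
The check at q = 3 fails, so 21 generates a proper subgroup.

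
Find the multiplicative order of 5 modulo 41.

ord(5) | φ(41) = 41 − 1 = 40 = 2^3 · 5.
Divisors of 40: 1, 2, 4, 5, 8, 10, 20, 40.
Check 5^d mod 41 for each divisor in increasing order:
5^1 ≡ 5 (mod 41)
5^2 ≡ 25 (mod 41)
5^4 ≡ 10 (mod 41)
5^5 ≡ 9 (mod 41)
5^8 ≡ 18 (mod 41)
5^10 ≡ 40 (mod 41)
5^20 ≡ 1 (mod 41) ✓
Hence ord(5) = 20.

20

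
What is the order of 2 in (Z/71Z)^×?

35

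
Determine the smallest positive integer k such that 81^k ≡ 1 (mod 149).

37

Since 81 ∈ (Z/149Z)^×, its order divides φ(149) = 149 − 1 = 148 = 2^2 · 37.
Divisors of 148: 1, 2, 4, 37, 74, 148.
Evaluate successive powers at the divisors of 148:
81^1 ≡ 81 (mod 149)
81^2 ≡ 5 (mod 149)
81^4 ≡ 25 (mod 149)
81^37 ≡ 1 (mod 149) ✓
Therefore the multiplicative order of 81 modulo 149 is 37.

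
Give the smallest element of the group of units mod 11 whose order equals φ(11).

2

φ(11) = 11 − 1 = 10 = 2 · 5.
g is a primitive root iff g^(10/q) ≢ 1 (mod 11) for each prime q ∈ {2, 5}.
g = 2: 2^5 ≡ 10; 2^2 ≡ 4 — none is 1, so 2 is a primitive root.
The smallest primitive root modulo 11 is 2.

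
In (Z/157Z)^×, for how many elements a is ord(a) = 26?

12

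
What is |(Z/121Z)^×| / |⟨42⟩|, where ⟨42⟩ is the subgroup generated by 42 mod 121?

2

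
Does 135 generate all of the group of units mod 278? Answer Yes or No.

Yes

φ(278) = φ(2)·φ(139) = 1·138 = 138 = 2 · 3 · 23.
An element g generates (Z/278Z)^× iff g^(138/q) ≢ 1 (mod 278) for each prime q ∈ {2, 3, 23}.
135^69 ≡ 277 (mod 278)  [q = 2: ≢ 1 ✓]
135^46 ≡ 181 (mod 278)  [q = 3: ≢ 1 ✓]
135^6 ≡ 65 (mod 278)  [q = 23: ≢ 1 ✓]
Every test exponent gives a nontrivial residue, hence 135 generates the full group.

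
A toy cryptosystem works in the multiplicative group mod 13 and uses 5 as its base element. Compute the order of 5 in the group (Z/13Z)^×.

4

Since 5 ∈ (Z/13Z)^×, its order divides φ(13) = 13 − 1 = 12 = 2^2 · 3.
Divisors of 12: 1, 2, 3, 4, 6, 12.
Test each divisor d:
5^1 ≡ 5 (mod 13)
5^2 ≡ 12 (mod 13)
5^3 ≡ 8 (mod 13)
5^4 ≡ 1 (mod 13) ✓
Therefore the multiplicative order of 5 modulo 13 is 4.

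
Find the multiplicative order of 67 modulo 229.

ord(67) | φ(229) = 229 − 1 = 228 = 2^2 · 3 · 19.
Divisors of 228: 1, 2, 3, 4, 6, 12, 19, 38, 57, 76, 114, 228.
Test each divisor d:
67^1 ≡ 67
67^2 ≡ 138
67^3 ≡ 86
67^4 ≡ 37
67^6 ≡ 68
67^12 ≡ 44
67^19 ≡ 89
67^38 ≡ 135
67^57 ≡ 107
67^76 ≡ 134
67^114 ≡ 228
67^228 ≡ 1
Therefore the multiplicative order of 67 modulo 229 is 228.

228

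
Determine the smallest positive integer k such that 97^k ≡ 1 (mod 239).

ord(97) | φ(239) = 239 − 1 = 238 = 2 · 7 · 17.
Divisors of 238: 1, 2, 7, 14, 17, 34, 119, 238.
Check 97^d mod 239 for each divisor in increasing order:
97^1 ≡ 97
97^2 ≡ 88
97^7 ≡ 164
97^14 ≡ 128
97^17 ≡ 139
97^34 ≡ 201
97^119 ≡ 238
97^238 ≡ 1
Therefore the multiplicative order of 97 modulo 239 is 238.

238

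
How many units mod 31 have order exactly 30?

φ(31) = 31 − 1 = 30 = 2 · 3 · 5.
(Z/31Z)^× is cyclic (|G| = 30); a cyclic group of order m has exactly φ(d) elements of each order d | m, and none otherwise.
30 = 2 · 3 · 5 divides 30, and φ(30) = 8.

8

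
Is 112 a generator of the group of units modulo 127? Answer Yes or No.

Yes

φ(127) = 127 − 1 = 126 = 2 · 3^2 · 7.
An element g generates (Z/127Z)^× iff g^(126/q) ≢ 1 (mod 127) for each prime q ∈ {2, 3, 7}.
112^63 ≡ 126 (mod 127)  [q = 2: ≢ 1 ✓]
112^42 ≡ 107 (mod 127)  [q = 3: ≢ 1 ✓]
112^18 ≡ 2 (mod 127)  [q = 7: ≢ 1 ✓]
All checks pass, so 112 has order 126 and is a primitive root modulo 127.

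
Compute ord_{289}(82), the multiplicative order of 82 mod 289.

272

Since 82 ∈ (Z/289Z)^×, its order divides φ(289) = φ(17^2) = 17·(17−1) = 272 = 2^4 · 17.
Divisors of 272: 1, 2, 4, 8, 16, 17, 34, 68, 136, 272.
Compute 82^d (mod 289) for the divisors d until we hit 1:
82^1 ≡ 82
82^2 ≡ 77
82^4 ≡ 149
82^8 ≡ 237
82^16 ≡ 103
82^17 ≡ 65
82^34 ≡ 179
82^68 ≡ 251
82^136 ≡ 288
82^272 ≡ 1
So ord_289(82) = 272.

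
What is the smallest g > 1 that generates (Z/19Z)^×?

φ(19) = 19 − 1 = 18 = 2 · 3^2.
g is a primitive root iff g^(18/q) ≢ 1 (mod 19) for each prime q ∈ {2, 3}.
g = 2: 2^9 ≡ 18; 2^6 ≡ 7 — none is 1, so 2 is a primitive root.
The smallest primitive root modulo 19 is 2.

2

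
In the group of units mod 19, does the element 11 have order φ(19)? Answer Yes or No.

φ(19) = 19 − 1 = 18 = 2 · 3^2.
11 is a primitive root mod 19 iff 11^(φ(19)/q) ≢ 1 for every prime q | φ(19), i.e. q ∈ {2, 3}.
11^9 ≡ 1 (mod 19)  [q = 2: ≡ 1 ✗]
11^6 ≡ 1 (mod 19)  [q = 3: ≡ 1 ✗]
11^9 ≡ 1 shows ord(11) | 9, strictly less than φ(19); not a primitive root.

No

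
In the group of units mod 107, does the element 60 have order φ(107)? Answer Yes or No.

φ(107) = 107 − 1 = 106 = 2 · 53.
Test 60^(106/q) mod 107 for each prime factor q of 106:
60^53 ≡ 106 (mod 107)  [q = 2: ≢ 1 ✓]
60^2 ≡ 69 (mod 107)  [q = 53: ≢ 1 ✓]
None equal 1, so ord_107(60) = 106: 60 is a primitive root.

Yes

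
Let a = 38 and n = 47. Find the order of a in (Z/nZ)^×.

46

ord(38) | φ(47) = 47 − 1 = 46 = 2 · 23.
Divisors of 46: 1, 2, 23, 46.
Check 38^d mod 47 for each divisor in increasing order:
38^1 ≡ 38
38^2 ≡ 34
38^23 ≡ 46
38^46 ≡ 1
Hence ord(38) = 46.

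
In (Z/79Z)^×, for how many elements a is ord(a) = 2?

1

φ(79) = 79 − 1 = 78 = 2 · 3 · 13.
(Z/79Z)^× is cyclic (|G| = 78); a cyclic group of order m has exactly φ(d) elements of each order d | m, and none otherwise.
2 | 78, and φ(2) = 2 − 1 = 1.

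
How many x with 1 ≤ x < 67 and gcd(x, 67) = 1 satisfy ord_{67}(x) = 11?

10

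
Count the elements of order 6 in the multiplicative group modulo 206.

2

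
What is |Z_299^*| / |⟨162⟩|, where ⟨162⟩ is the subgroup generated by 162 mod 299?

22

ord(162) | φ(299) = φ(13·23) = (13−1)·(23−1) = 12·22 = 264 = 2^3 · 3 · 11.
Divisors of 264: 1, 2, 3, 4, 6, 8, 11, 12, 22, 24, 33, 44, 66, 88, 132, 264.
Evaluate successive powers at the divisors of 264:
162^1 ≡ 162 (mod 299)
162^2 ≡ 231 (mod 299)
162^3 ≡ 47 (mod 299)
162^4 ≡ 139 (mod 299)
162^6 ≡ 116 (mod 299)
162^8 ≡ 185 (mod 299)
162^11 ≡ 24 (mod 299)
162^12 ≡ 1 (mod 299) ✓
The order of 162 is 12, so the subgroup it generates has 12 elements.
[(Z/299Z)^× : ⟨162⟩] = 264/12 = 22.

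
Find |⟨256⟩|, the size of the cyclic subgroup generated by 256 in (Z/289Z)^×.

17

By Lagrange's theorem, ord_289(256) divides φ(289) = φ(17^2) = 17·(17−1) = 272 = 2^4 · 17.
Divisors of 272: 1, 2, 4, 8, 16, 17, 34, 68, 136, 272.
Compute 256^d (mod 289) for the divisors d until we hit 1:
256^1 ≡ 256 (mod 289)
256^2 ≡ 222 (mod 289)
256^4 ≡ 154 (mod 289)
256^8 ≡ 18 (mod 289)
256^16 ≡ 35 (mod 289)
256^17 ≡ 1 (mod 289) ✓
So ord_289(256) = 17.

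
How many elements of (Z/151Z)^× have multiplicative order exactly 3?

φ(151) = 151 − 1 = 150 = 2 · 3 · 5^2.
Since (Z/151Z)^× is cyclic of order 150, the number of elements of order d is φ(d) when d | 150 and 0 otherwise.
3 | 150, and φ(3) = 3 − 1 = 2.

2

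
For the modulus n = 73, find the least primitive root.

5

φ(73) = 73 − 1 = 72 = 2^3 · 3^2.
Test candidates g = 2, 3, … against the prime factors q ∈ {2, 3} of φ(73): g is a generator iff g^(72/q) ≢ 1 for every such q.
g = 2: 2^36 ≡ 1 — hits 1, so not a primitive root.
g = 3: 3^36 ≡ 1 — hits 1, so not a primitive root.
g = 4: 4^36 ≡ 1 — hits 1, so not a primitive root.
g = 5: 5^36 ≡ 72; 5^24 ≡ 8 — none is 1, so 5 is a primitive root.
Hence the least primitive root of 73 is 5.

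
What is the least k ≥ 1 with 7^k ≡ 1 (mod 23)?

22

The order of 7 must divide φ(23) = 23 − 1 = 22 = 2 · 11.
Divisors of 22: 1, 2, 11, 22.
Compute 7^d (mod 23) for the divisors d until we hit 1:
7^1 ≡ 7 (mod 23)
7^2 ≡ 3 (mod 23)
7^11 ≡ 22 (mod 23)
7^22 ≡ 1 (mod 23) ✓
Hence ord(7) = 22.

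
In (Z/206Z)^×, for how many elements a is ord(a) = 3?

2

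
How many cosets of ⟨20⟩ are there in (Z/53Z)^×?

1

By Lagrange's theorem, ord_53(20) divides φ(53) = 53 − 1 = 52 = 2^2 · 13.
Divisors of 52: 1, 2, 4, 13, 26, 52.
Compute 20^d (mod 53) for the divisors d until we hit 1:
20^1 ≡ 20
20^2 ≡ 29
20^4 ≡ 46
20^13 ≡ 30
20^26 ≡ 52
20^52 ≡ 1
Thus |⟨20⟩| = ord(20) = 52.
The index is φ(53) / ord(20) = 52 / 52 = 1.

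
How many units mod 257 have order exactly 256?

φ(257) = 257 − 1 = 256 = 2^8.
Since (Z/257Z)^× is cyclic of order 256, the number of elements of order d is φ(d) when d | 256 and 0 otherwise.
256 = 2^8 divides 256, and φ(256) = 128.

128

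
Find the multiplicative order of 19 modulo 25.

By Lagrange's theorem, ord_25(19) divides φ(25) = φ(5^2) = 5·(5−1) = 20 = 2^2 · 5.
Divisors of 20: 1, 2, 4, 5, 10, 20.
Check 19^d mod 25 for each divisor in increasing order:
19^1 ≡ 19 (mod 25)
19^2 ≡ 11 (mod 25)
19^4 ≡ 21 (mod 25)
19^5 ≡ 24 (mod 25)
19^10 ≡ 1 (mod 25) ✓
The smallest such exponent is 10, so the order of 19 is 10.

10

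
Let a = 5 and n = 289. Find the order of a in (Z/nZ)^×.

272

ord(5) | φ(289) = φ(17^2) = 17·(17−1) = 272 = 2^4 · 17.
Divisors of 272: 1, 2, 4, 8, 16, 17, 34, 68, 136, 272.
Test each divisor d:
5^1 ≡ 5
5^2 ≡ 25
5^4 ≡ 47
5^8 ≡ 186
5^16 ≡ 205
5^17 ≡ 158
5^34 ≡ 110
5^68 ≡ 251
5^136 ≡ 288
5^272 ≡ 1
Hence ord(5) = 272.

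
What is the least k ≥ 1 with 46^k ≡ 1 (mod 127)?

Since 46 ∈ (Z/127Z)^×, its order divides φ(127) = 127 − 1 = 126 = 2 · 3^2 · 7.
Divisors of 126: 1, 2, 3, 6, 7, 9, 14, 18, 21, 42, 63, 126.
Evaluate successive powers at the divisors of 126:
46^1 ≡ 46 (mod 127)
46^2 ≡ 84 (mod 127)
46^3 ≡ 54 (mod 127)
46^6 ≡ 122 (mod 127)
46^7 ≡ 24 (mod 127)
46^9 ≡ 111 (mod 127)
46^14 ≡ 68 (mod 127)
46^18 ≡ 2 (mod 127)
46^21 ≡ 108 (mod 127)
46^42 ≡ 107 (mod 127)
46^63 ≡ 126 (mod 127)
46^126 ≡ 1 (mod 127) ✓
The smallest such exponent is 126, so the order of 46 is 126.

126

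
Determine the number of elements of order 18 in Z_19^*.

φ(19) = 19 − 1 = 18 = 2 · 3^2.
In a cyclic group of order 18, there are φ(d) elements of order d for each divisor d of 18, and zero for non-divisors.
18 = 2 · 3^2 divides 18, and φ(18) = 6.

6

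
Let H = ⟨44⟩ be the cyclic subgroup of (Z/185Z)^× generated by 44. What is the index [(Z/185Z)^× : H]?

Since 44 ∈ (Z/185Z)^×, its order divides φ(185) = φ(5·37) = (5−1)·(37−1) = 4·36 = 144 = 2^4 · 3^2.
Divisors of 144: 1, 2, 3, 4, 6, 8, 9, 12, 16, 18, 24, 36, 48, 72, 144.
Check 44^d mod 185 for each divisor in increasing order:
44^1 ≡ 44 (mod 185)
44^2 ≡ 86 (mod 185)
44^3 ≡ 84 (mod 185)
44^4 ≡ 181 (mod 185)
44^6 ≡ 26 (mod 185)
44^8 ≡ 16 (mod 185)
44^9 ≡ 149 (mod 185)
44^12 ≡ 121 (mod 185)
44^16 ≡ 71 (mod 185)
44^18 ≡ 1 (mod 185) ✓
The order of 44 is 18, so the subgroup it generates has 18 elements.
[(Z/185Z)^× : ⟨44⟩] = 144/18 = 8.

8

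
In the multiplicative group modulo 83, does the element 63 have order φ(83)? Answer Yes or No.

φ(83) = 83 − 1 = 82 = 2 · 41.
Test 63^(82/q) mod 83 for each prime factor q of 82:
63^41 ≡ 1 (mod 83)  [q = 2: ≡ 1 ✗]
63^2 ≡ 68 (mod 83)  [q = 41: ≢ 1 ✓]
The check at q = 2 fails, so 63 generates a proper subgroup.

No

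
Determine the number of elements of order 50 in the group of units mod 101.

20

φ(101) = 101 − 1 = 100 = 2^2 · 5^2.
(Z/101Z)^× is cyclic (|G| = 100); a cyclic group of order m has exactly φ(d) elements of each order d | m, and none otherwise.
50 = 2 · 5^2 divides 100, and φ(50) = 20.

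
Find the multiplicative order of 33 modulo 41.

ord(33) | φ(41) = 41 − 1 = 40 = 2^3 · 5.
Divisors of 40: 1, 2, 4, 5, 8, 10, 20, 40.
Evaluate successive powers at the divisors of 40:
33^1 ≡ 33
33^2 ≡ 23
33^4 ≡ 37
33^5 ≡ 32
33^8 ≡ 16
33^10 ≡ 40
33^20 ≡ 1
Hence ord(33) = 20.

20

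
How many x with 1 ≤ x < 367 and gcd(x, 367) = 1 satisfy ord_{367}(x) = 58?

φ(367) = 367 − 1 = 366 = 2 · 3 · 61.
(Z/367Z)^× is cyclic (|G| = 366); a cyclic group of order m has exactly φ(d) elements of each order d | m, and none otherwise.
Since 58 ∤ 366, the count is 0.

0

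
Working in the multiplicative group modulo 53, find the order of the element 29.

Since 29 ∈ (Z/53Z)^×, its order divides φ(53) = 53 − 1 = 52 = 2^2 · 13.
Divisors of 52: 1, 2, 4, 13, 26, 52.
Test each divisor d:
29^1 ≡ 29 (mod 53)
29^2 ≡ 46 (mod 53)
29^4 ≡ 49 (mod 53)
29^13 ≡ 52 (mod 53)
29^26 ≡ 1 (mod 53) ✓
The smallest such exponent is 26, so the order of 29 is 26.

26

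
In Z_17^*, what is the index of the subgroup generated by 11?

By Lagrange's theorem, ord_17(11) divides φ(17) = 17 − 1 = 16 = 2^4.
Divisors of 16: 1, 2, 4, 8, 16.
Compute 11^d (mod 17) for the divisors d until we hit 1:
11^1 ≡ 11 (mod 17)
11^2 ≡ 2 (mod 17)
11^4 ≡ 4 (mod 17)
11^8 ≡ 16 (mod 17)
11^16 ≡ 1 (mod 17) ✓
The order of 11 is 16, so the subgroup it generates has 16 elements.
[(Z/17Z)^× : ⟨11⟩] = 16/16 = 1.

1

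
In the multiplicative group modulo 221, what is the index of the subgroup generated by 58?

4

By Lagrange's theorem, ord_221(58) divides φ(221) = φ(13·17) = (13−1)·(17−1) = 12·16 = 192 = 2^6 · 3.
Divisors of 192: 1, 2, 3, 4, 6, 8, 12, 16, 24, 32, 48, 64, 96, 192.
Test each divisor d:
58^1 ≡ 58 (mod 221)
58^2 ≡ 49 (mod 221)
58^3 ≡ 190 (mod 221)
58^4 ≡ 191 (mod 221)
58^6 ≡ 77 (mod 221)
58^8 ≡ 16 (mod 221)
58^12 ≡ 183 (mod 221)
58^16 ≡ 35 (mod 221)
58^24 ≡ 118 (mod 221)
58^32 ≡ 120 (mod 221)
58^48 ≡ 1 (mod 221) ✓
The order of 58 is 48, so the subgroup it generates has 48 elements.
[(Z/221Z)^× : ⟨58⟩] = 192/48 = 4.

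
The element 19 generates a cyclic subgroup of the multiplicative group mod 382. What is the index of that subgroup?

ord(19) | φ(382) = φ(2)·φ(191) = 1·190 = 190 = 2 · 5 · 19.
Divisors of 190: 1, 2, 5, 10, 19, 38, 95, 190.
Check 19^d mod 382 for each divisor in increasing order:
19^1 ≡ 19
19^2 ≡ 361
19^5 ≡ 357
19^10 ≡ 243
19^19 ≡ 273
19^38 ≡ 39
19^95 ≡ 381
19^190 ≡ 1
The order of 19 is 190, so the subgroup it generates has 190 elements.
Index = |(Z/382Z)^×| / |⟨19⟩| = 190 / 190 = 1.

1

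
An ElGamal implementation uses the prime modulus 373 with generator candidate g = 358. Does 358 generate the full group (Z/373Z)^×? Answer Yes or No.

φ(373) = 373 − 1 = 372 = 2^2 · 3 · 31.
Test 358^(372/q) mod 373 for each prime factor q of 372:
358^186 ≡ 372 (mod 373)  [q = 2: ≢ 1 ✓]
358^124 ≡ 88 (mod 373)  [q = 3: ≢ 1 ✓]
358^12 ≡ 163 (mod 373)  [q = 31: ≢ 1 ✓]
All checks pass, so 358 has order 372 and is a primitive root modulo 373.

Yes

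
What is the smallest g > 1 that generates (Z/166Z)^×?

φ(166) = φ(2)·φ(83) = 1·82 = 82 = 2 · 41.
Test candidates g = 2, 3, … against the prime factors q ∈ {2, 41} of φ(166): g is a generator iff g^(82/q) ≢ 1 for every such q.
g = 2: gcd(2, 166) = 2 > 1, not a unit — skip.
g = 3: 3^41 ≡ 1 — hits 1, so not a primitive root.
g = 4: gcd(4, 166) = 2 > 1, not a unit — skip.
g = 5: 5^41 ≡ 165; 5^2 ≡ 25 — none is 1, so 5 is a primitive root.
So 5 is the smallest generator of (Z/166Z)^×.

5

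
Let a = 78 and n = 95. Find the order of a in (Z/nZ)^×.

36

By Lagrange's theorem, ord_95(78) divides φ(95) = φ(5·19) = (5−1)·(19−1) = 4·18 = 72 = 2^3 · 3^2.
Divisors of 72: 1, 2, 3, 4, 6, 8, 9, 12, 18, 24, 36, 72.
Evaluate successive powers at the divisors of 72:
78^1 ≡ 78 (mod 95)
78^2 ≡ 4 (mod 95)
78^3 ≡ 27 (mod 95)
78^4 ≡ 16 (mod 95)
78^6 ≡ 64 (mod 95)
78^8 ≡ 66 (mod 95)
78^9 ≡ 18 (mod 95)
78^12 ≡ 11 (mod 95)
78^18 ≡ 39 (mod 95)
78^24 ≡ 26 (mod 95)
78^36 ≡ 1 (mod 95) ✓
Therefore the multiplicative order of 78 modulo 95 is 36.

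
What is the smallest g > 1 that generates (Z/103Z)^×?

5

φ(103) = 103 − 1 = 102 = 2 · 3 · 17.
g is a primitive root iff g^(102/q) ≢ 1 (mod 103) for each prime q ∈ {2, 3, 17}.
g = 2: 2^51 ≡ 1 — hits 1, so not a primitive root.
g = 3: 3^51 ≡ 102; 3^34 ≡ 1 — hits 1, so not a primitive root.
g = 4: 4^51 ≡ 1 — hits 1, so not a primitive root.
g = 5: 5^51 ≡ 102; 5^34 ≡ 56; 5^6 ≡ 72 — none is 1, so 5 is a primitive root.
So 5 is the smallest generator of (Z/103Z)^×.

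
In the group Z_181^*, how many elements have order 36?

12

φ(181) = 181 − 1 = 180 = 2^2 · 3^2 · 5.
(Z/181Z)^× is cyclic (|G| = 180); a cyclic group of order m has exactly φ(d) elements of each order d | m, and none otherwise.
36 = 2^2 · 3^2 divides 180, and φ(36) = 12.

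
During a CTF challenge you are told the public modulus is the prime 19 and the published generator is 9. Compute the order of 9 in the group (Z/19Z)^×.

9

By Lagrange's theorem, ord_19(9) divides φ(19) = 19 − 1 = 18 = 2 · 3^2.
Divisors of 18: 1, 2, 3, 6, 9, 18.
Evaluate successive powers at the divisors of 18:
9^1 ≡ 9
9^2 ≡ 5
9^3 ≡ 7
9^6 ≡ 11
9^9 ≡ 1
Hence ord(9) = 9.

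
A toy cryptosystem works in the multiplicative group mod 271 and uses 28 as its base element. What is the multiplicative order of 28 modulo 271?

3

ord(28) | φ(271) = 271 − 1 = 270 = 2 · 3^3 · 5.
Divisors of 270: 1, 2, 3, 5, 6, 9, 10, 15, 18, 27, 30, 45, 54, 90, 135, 270.
Compute 28^d (mod 271) for the divisors d until we hit 1:
28^1 ≡ 28 (mod 271)
28^2 ≡ 242 (mod 271)
28^3 ≡ 1 (mod 271) ✓
So ord_271(28) = 3.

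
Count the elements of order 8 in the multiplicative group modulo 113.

4

φ(113) = 113 − 1 = 112 = 2^4 · 7.
Since (Z/113Z)^× is cyclic of order 112, the number of elements of order d is φ(d) when d | 112 and 0 otherwise.
8 = 2^3 divides 112, and φ(8) = 4.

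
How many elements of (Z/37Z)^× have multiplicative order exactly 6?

2

φ(37) = 37 − 1 = 36 = 2^2 · 3^2.
Since (Z/37Z)^× is cyclic of order 36, the number of elements of order d is φ(d) when d | 36 and 0 otherwise.
6 = 2 · 3 divides 36, and φ(6) = 2.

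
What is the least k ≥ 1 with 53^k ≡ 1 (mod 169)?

13

ord(53) | φ(169) = φ(13^2) = 13·(13−1) = 156 = 2^2 · 3 · 13.
Divisors of 156: 1, 2, 3, 4, 6, 12, 13, 26, 39, 52, 78, 156.
Evaluate successive powers at the divisors of 156:
53^1 ≡ 53 (mod 169)
53^2 ≡ 105 (mod 169)
53^3 ≡ 157 (mod 169)
53^4 ≡ 40 (mod 169)
53^6 ≡ 144 (mod 169)
53^12 ≡ 118 (mod 169)
53^13 ≡ 1 (mod 169) ✓
So ord_169(53) = 13.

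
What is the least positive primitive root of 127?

φ(127) = 127 − 1 = 126 = 2 · 3^2 · 7.
Test candidates g = 2, 3, … against the prime factors q ∈ {2, 3, 7} of φ(127): g is a generator iff g^(126/q) ≢ 1 for every such q.
g = 2: 2^63 ≡ 1 — hits 1, so not a primitive root.
g = 3: 3^63 ≡ 126; 3^42 ≡ 107; 3^18 ≡ 4 — none is 1, so 3 is a primitive root.
So 3 is the smallest generator of (Z/127Z)^×.

3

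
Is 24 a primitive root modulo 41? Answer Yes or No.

Yes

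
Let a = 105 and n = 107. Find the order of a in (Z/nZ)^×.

53

By Lagrange's theorem, ord_107(105) divides φ(107) = 107 − 1 = 106 = 2 · 53.
Divisors of 106: 1, 2, 53, 106.
Check 105^d mod 107 for each divisor in increasing order:
105^1 ≡ 105 (mod 107)
105^2 ≡ 4 (mod 107)
105^53 ≡ 1 (mod 107) ✓
Hence ord(105) = 53.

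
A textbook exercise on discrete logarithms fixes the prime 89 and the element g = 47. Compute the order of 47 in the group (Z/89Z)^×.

44

ord(47) | φ(89) = 89 − 1 = 88 = 2^3 · 11.
Divisors of 88: 1, 2, 4, 8, 11, 22, 44, 88.
Test each divisor d:
47^1 ≡ 47 (mod 89)
47^2 ≡ 73 (mod 89)
47^4 ≡ 78 (mod 89)
47^8 ≡ 32 (mod 89)
47^11 ≡ 55 (mod 89)
47^22 ≡ 88 (mod 89)
47^44 ≡ 1 (mod 89) ✓
The smallest such exponent is 44, so the order of 47 is 44.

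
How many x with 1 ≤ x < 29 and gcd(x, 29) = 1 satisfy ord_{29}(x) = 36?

0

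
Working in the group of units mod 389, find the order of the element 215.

Since 215 ∈ (Z/389Z)^×, its order divides φ(389) = 389 − 1 = 388 = 2^2 · 97.
Divisors of 388: 1, 2, 4, 97, 194, 388.
Test each divisor d:
215^1 ≡ 215 (mod 389)
215^2 ≡ 323 (mod 389)
215^4 ≡ 77 (mod 389)
215^97 ≡ 115 (mod 389)
215^194 ≡ 388 (mod 389)
215^388 ≡ 1 (mod 389) ✓
So ord_389(215) = 388.

388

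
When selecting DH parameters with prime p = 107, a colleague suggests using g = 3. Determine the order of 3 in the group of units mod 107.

53

The order of 3 must divide φ(107) = 107 − 1 = 106 = 2 · 53.
Divisors of 106: 1, 2, 53, 106.
Check 3^d mod 107 for each divisor in increasing order:
3^1 ≡ 3
3^2 ≡ 9
3^53 ≡ 1
So ord_107(3) = 53.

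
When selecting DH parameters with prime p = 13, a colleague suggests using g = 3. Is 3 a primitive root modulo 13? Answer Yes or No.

No

φ(13) = 13 − 1 = 12 = 2^2 · 3.
It suffices to check that the order of 3 is not a proper divisor of 12: compute 3^(12/q) for q ∈ {2, 3}.
3^6 ≡ 1 (mod 13)  [q = 2: ≡ 1 ✗]
3^4 ≡ 3 (mod 13)  [q = 3: ≢ 1 ✓]
The check at q = 2 fails, so 3 generates a proper subgroup.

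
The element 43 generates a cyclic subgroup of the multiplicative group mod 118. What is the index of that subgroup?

The order of 43 must divide φ(118) = φ(2)·φ(59) = 1·58 = 58 = 2 · 29.
Divisors of 58: 1, 2, 29, 58.
Check 43^d mod 118 for each divisor in increasing order:
43^1 ≡ 43
43^2 ≡ 79
43^29 ≡ 117
43^58 ≡ 1
Thus |⟨43⟩| = ord(43) = 58.
Index = |(Z/118Z)^×| / |⟨43⟩| = 58 / 58 = 1.

1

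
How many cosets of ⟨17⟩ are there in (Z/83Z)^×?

2

ord(17) | φ(83) = 83 − 1 = 82 = 2 · 41.
Divisors of 82: 1, 2, 41, 82.
Compute 17^d (mod 83) for the divisors d until we hit 1:
17^1 ≡ 17 (mod 83)
17^2 ≡ 40 (mod 83)
17^41 ≡ 1 (mod 83) ✓
Thus |⟨17⟩| = ord(17) = 41.
Index = |(Z/83Z)^×| / |⟨17⟩| = 82 / 41 = 2.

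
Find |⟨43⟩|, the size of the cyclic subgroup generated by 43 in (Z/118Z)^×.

58

The order of 43 must divide φ(118) = φ(2)·φ(59) = 1·58 = 58 = 2 · 29.
Divisors of 58: 1, 2, 29, 58.
Test each divisor d:
43^1 ≡ 43 (mod 118)
43^2 ≡ 79 (mod 118)
43^29 ≡ 117 (mod 118)
43^58 ≡ 1 (mod 118) ✓
Therefore the multiplicative order of 43 modulo 118 is 58.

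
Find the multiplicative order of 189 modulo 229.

228

Since 189 ∈ (Z/229Z)^×, its order divides φ(229) = 229 − 1 = 228 = 2^2 · 3 · 19.
Divisors of 228: 1, 2, 3, 4, 6, 12, 19, 38, 57, 76, 114, 228.
Compute 189^d (mod 229) for the divisors d until we hit 1:
189^1 ≡ 189 (mod 229)
189^2 ≡ 226 (mod 229)
189^3 ≡ 120 (mod 229)
189^4 ≡ 9 (mod 229)
189^6 ≡ 202 (mod 229)
189^12 ≡ 42 (mod 229)
189^19 ≡ 18 (mod 229)
189^38 ≡ 95 (mod 229)
189^57 ≡ 107 (mod 229)
189^76 ≡ 94 (mod 229)
189^114 ≡ 228 (mod 229)
189^228 ≡ 1 (mod 229) ✓
Therefore the multiplicative order of 189 modulo 229 is 228.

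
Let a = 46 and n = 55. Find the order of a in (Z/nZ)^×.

10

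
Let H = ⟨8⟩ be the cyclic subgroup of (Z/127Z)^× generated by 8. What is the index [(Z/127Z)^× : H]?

18

The order of 8 must divide φ(127) = 127 − 1 = 126 = 2 · 3^2 · 7.
Divisors of 126: 1, 2, 3, 6, 7, 9, 14, 18, 21, 42, 63, 126.
Check 8^d mod 127 for each divisor in increasing order:
8^1 ≡ 8 (mod 127)
8^2 ≡ 64 (mod 127)
8^3 ≡ 4 (mod 127)
8^6 ≡ 16 (mod 127)
8^7 ≡ 1 (mod 127) ✓
So ord_127(8) = 7, hence |⟨8⟩| = 7.
Index = |(Z/127Z)^×| / |⟨8⟩| = 126 / 7 = 18.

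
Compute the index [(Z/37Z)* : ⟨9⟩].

4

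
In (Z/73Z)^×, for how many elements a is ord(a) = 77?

φ(73) = 73 − 1 = 72 = 2^3 · 3^2.
Since (Z/73Z)^× is cyclic of order 72, the number of elements of order d is φ(d) when d | 72 and 0 otherwise.
Here 72 is not a multiple of 77, so there are no elements of order 77.

0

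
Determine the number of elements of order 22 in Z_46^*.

φ(46) = φ(2)·φ(23) = 1·22 = 22 = 2 · 11.
In a cyclic group of order 22, there are φ(d) elements of order d for each divisor d of 22, and zero for non-divisors.
22 = 2 · 11 divides 22, and φ(22) = 10.

10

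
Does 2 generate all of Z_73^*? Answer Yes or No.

No

φ(73) = 73 − 1 = 72 = 2^3 · 3^2.
An element g generates (Z/73Z)^× iff g^(72/q) ≢ 1 (mod 73) for each prime q ∈ {2, 3}.
2^36 ≡ 1 (mod 73)  [q = 2: ≡ 1 ✗]
2^24 ≡ 64 (mod 73)  [q = 3: ≢ 1 ✓]
2^36 ≡ 1 shows ord(2) | 36, strictly less than φ(73); not a primitive root.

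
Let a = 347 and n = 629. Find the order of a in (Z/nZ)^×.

48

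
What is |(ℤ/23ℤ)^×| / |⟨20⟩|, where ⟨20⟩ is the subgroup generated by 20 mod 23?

1

ord(20) | φ(23) = 23 − 1 = 22 = 2 · 11.
Divisors of 22: 1, 2, 11, 22.
Compute 20^d (mod 23) for the divisors d until we hit 1:
20^1 ≡ 20 (mod 23)
20^2 ≡ 9 (mod 23)
20^11 ≡ 22 (mod 23)
20^22 ≡ 1 (mod 23) ✓
So ord_23(20) = 22, hence |⟨20⟩| = 22.
The index is φ(23) / ord(20) = 22 / 22 = 1.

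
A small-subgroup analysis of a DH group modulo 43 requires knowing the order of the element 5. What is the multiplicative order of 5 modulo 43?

42

By Lagrange's theorem, ord_43(5) divides φ(43) = 43 − 1 = 42 = 2 · 3 · 7.
Divisors of 42: 1, 2, 3, 6, 7, 14, 21, 42.
Compute 5^d (mod 43) for the divisors d until we hit 1:
5^1 ≡ 5
5^2 ≡ 25
5^3 ≡ 39
5^6 ≡ 16
5^7 ≡ 37
5^14 ≡ 36
5^21 ≡ 42
5^42 ≡ 1
So ord_43(5) = 42.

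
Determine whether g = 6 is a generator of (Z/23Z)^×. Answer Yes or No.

φ(23) = 23 − 1 = 22 = 2 · 11.
An element g generates (Z/23Z)^× iff g^(22/q) ≢ 1 (mod 23) for each prime q ∈ {2, 11}.
6^11 ≡ 1 (mod 23)  [q = 2: ≡ 1 ✗]
6^2 ≡ 13 (mod 23)  [q = 11: ≢ 1 ✓]
6^11 ≡ 1 shows ord(6) | 11, strictly less than φ(23); not a primitive root.

No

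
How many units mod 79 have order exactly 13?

φ(79) = 79 − 1 = 78 = 2 · 3 · 13.
Since (Z/79Z)^× is cyclic of order 78, the number of elements of order d is φ(d) when d | 78 and 0 otherwise.
13 | 78, and φ(13) = 13 − 1 = 12.

12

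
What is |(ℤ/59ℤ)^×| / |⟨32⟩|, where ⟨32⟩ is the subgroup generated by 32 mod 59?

1

By Lagrange's theorem, ord_59(32) divides φ(59) = 59 − 1 = 58 = 2 · 29.
Divisors of 58: 1, 2, 29, 58.
Compute 32^d (mod 59) for the divisors d until we hit 1:
32^1 ≡ 32 (mod 59)
32^2 ≡ 21 (mod 59)
32^29 ≡ 58 (mod 59)
32^58 ≡ 1 (mod 59) ✓
The order of 32 is 58, so the subgroup it generates has 58 elements.
Index = |(Z/59Z)^×| / |⟨32⟩| = 58 / 58 = 1.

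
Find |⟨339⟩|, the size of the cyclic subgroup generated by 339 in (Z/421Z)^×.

By Lagrange's theorem, ord_421(339) divides φ(421) = 421 − 1 = 420 = 2^2 · 3 · 5 · 7.
Divisors of 420: 1, 2, 3, 4, 5, 6, 7, 10, 12, 14, 15, 20, 21, 28, 30, 35, 42, 60, 70, 84, 105, 140, 210, 420.
Check 339^d mod 421 for each divisor in increasing order:
339^1 ≡ 339
339^2 ≡ 409
339^3 ≡ 142
339^4 ≡ 144
339^5 ≡ 401
339^6 ≡ 377
339^7 ≡ 240
339^10 ≡ 400
339^12 ≡ 252
339^14 ≡ 344
339^15 ≡ 420
339^20 ≡ 20
339^21 ≡ 44
339^28 ≡ 35
339^30 ≡ 1
Hence ord(339) = 30.

30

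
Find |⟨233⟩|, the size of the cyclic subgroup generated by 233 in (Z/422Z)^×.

210

The order of 233 must divide φ(422) = φ(2)·φ(211) = 1·210 = 210 = 2 · 3 · 5 · 7.
Divisors of 210: 1, 2, 3, 5, 6, 7, 10, 14, 15, 21, 30, 35, 42, 70, 105, 210.
Compute 233^d (mod 422) for the divisors d until we hit 1:
233^1 ≡ 233 (mod 422)
233^2 ≡ 273 (mod 422)
233^3 ≡ 309 (mod 422)
233^5 ≡ 379 (mod 422)
233^6 ≡ 109 (mod 422)
233^7 ≡ 77 (mod 422)
233^10 ≡ 161 (mod 422)
233^14 ≡ 21 (mod 422)
233^15 ≡ 251 (mod 422)
233^21 ≡ 351 (mod 422)
233^30 ≡ 123 (mod 422)
233^35 ≡ 197 (mod 422)
233^42 ≡ 399 (mod 422)
233^70 ≡ 407 (mod 422)
233^105 ≡ 421 (mod 422)
233^210 ≡ 1 (mod 422) ✓
Hence ord(233) = 210.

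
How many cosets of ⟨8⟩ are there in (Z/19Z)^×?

3

Since 8 ∈ (Z/19Z)^×, its order divides φ(19) = 19 − 1 = 18 = 2 · 3^2.
Divisors of 18: 1, 2, 3, 6, 9, 18.
Test each divisor d:
8^1 ≡ 8 (mod 19)
8^2 ≡ 7 (mod 19)
8^3 ≡ 18 (mod 19)
8^6 ≡ 1 (mod 19) ✓
So ord_19(8) = 6, hence |⟨8⟩| = 6.
The index is φ(19) / ord(8) = 18 / 6 = 3.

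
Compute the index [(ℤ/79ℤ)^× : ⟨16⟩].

Since 16 ∈ (Z/79Z)^×, its order divides φ(79) = 79 − 1 = 78 = 2 · 3 · 13.
Divisors of 78: 1, 2, 3, 6, 13, 26, 39, 78.
Test each divisor d:
16^1 ≡ 16
16^2 ≡ 19
16^3 ≡ 67
16^6 ≡ 65
16^13 ≡ 55
16^26 ≡ 23
16^39 ≡ 1
The order of 16 is 39, so the subgroup it generates has 39 elements.
[(Z/79Z)^× : ⟨16⟩] = 78/39 = 2.

2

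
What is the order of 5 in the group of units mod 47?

46

Since 5 ∈ (Z/47Z)^×, its order divides φ(47) = 47 − 1 = 46 = 2 · 23.
Divisors of 46: 1, 2, 23, 46.
Compute 5^d (mod 47) for the divisors d until we hit 1:
5^1 ≡ 5
5^2 ≡ 25
5^23 ≡ 46
5^46 ≡ 1
Hence ord(5) = 46.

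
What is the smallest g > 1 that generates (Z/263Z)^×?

φ(263) = 263 − 1 = 262 = 2 · 131.
g is a primitive root iff g^(262/q) ≢ 1 (mod 263) for each prime q ∈ {2, 131}.
g = 2: 2^131 ≡ 1 — hits 1, so not a primitive root.
g = 3: 3^131 ≡ 1 — hits 1, so not a primitive root.
g = 4: 4^131 ≡ 1 — hits 1, so not a primitive root.
g = 5: 5^131 ≡ 262; 5^2 ≡ 25 — none is 1, so 5 is a primitive root.
The smallest primitive root modulo 263 is 5.

5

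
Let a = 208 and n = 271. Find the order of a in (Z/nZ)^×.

270

The order of 208 must divide φ(271) = 271 − 1 = 270 = 2 · 3^3 · 5.
Divisors of 270: 1, 2, 3, 5, 6, 9, 10, 15, 18, 27, 30, 45, 54, 90, 135, 270.
Check 208^d mod 271 for each divisor in increasing order:
208^1 ≡ 208 (mod 271)
208^2 ≡ 175 (mod 271)
208^3 ≡ 86 (mod 271)
208^5 ≡ 145 (mod 271)
208^6 ≡ 79 (mod 271)
208^9 ≡ 19 (mod 271)
208^10 ≡ 158 (mod 271)
208^15 ≡ 146 (mod 271)
208^18 ≡ 90 (mod 271)
208^27 ≡ 84 (mod 271)
208^30 ≡ 178 (mod 271)
208^45 ≡ 243 (mod 271)
208^54 ≡ 10 (mod 271)
208^90 ≡ 242 (mod 271)
208^135 ≡ 270 (mod 271)
208^270 ≡ 1 (mod 271) ✓
Therefore the multiplicative order of 208 modulo 271 is 270.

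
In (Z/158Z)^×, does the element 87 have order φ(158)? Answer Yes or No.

φ(158) = φ(2)·φ(79) = 1·78 = 78 = 2 · 3 · 13.
An element g generates (Z/158Z)^× iff g^(78/q) ≢ 1 (mod 158) for each prime q ∈ {2, 3, 13}.
87^39 ≡ 1 (mod 158)  [q = 2: ≡ 1 ✗]
87^26 ≡ 1 (mod 158)  [q = 3: ≡ 1 ✗]
87^6 ≡ 101 (mod 158)  [q = 13: ≢ 1 ✓]
The check at q = 2 fails, so 87 generates a proper subgroup.

No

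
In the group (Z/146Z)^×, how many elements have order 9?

φ(146) = φ(2)·φ(73) = 1·72 = 72 = 2^3 · 3^2.
In a cyclic group of order 72, there are φ(d) elements of order d for each divisor d of 72, and zero for non-divisors.
9 = 3^2 divides 72, and φ(9) = 6.

6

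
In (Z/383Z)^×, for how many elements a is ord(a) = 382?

φ(383) = 383 − 1 = 382 = 2 · 191.
In a cyclic group of order 382, there are φ(d) elements of order d for each divisor d of 382, and zero for non-divisors.
382 = 2 · 191 divides 382, and φ(382) = 190.

190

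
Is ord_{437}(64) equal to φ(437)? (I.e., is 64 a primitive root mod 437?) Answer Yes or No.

437 = 19 · 23 is a product of two distinct odd primes, so (Z/437Z)^× ≅ (Z/19Z)^× × (Z/23Z)^× is not cyclic.
No primitive root modulo 437 exists; in particular 64 is not one.

No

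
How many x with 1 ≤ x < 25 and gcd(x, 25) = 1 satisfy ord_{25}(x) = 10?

φ(25) = φ(5^2) = 5·(5−1) = 20 = 2^2 · 5.
Since (Z/25Z)^× is cyclic of order 20, the number of elements of order d is φ(d) when d | 20 and 0 otherwise.
10 = 2 · 5 divides 20, and φ(10) = 4.

4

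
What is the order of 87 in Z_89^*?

Since 87 ∈ (Z/89Z)^×, its order divides φ(89) = 89 − 1 = 88 = 2^3 · 11.
Divisors of 88: 1, 2, 4, 8, 11, 22, 44, 88.
Evaluate successive powers at the divisors of 88:
87^1 ≡ 87 (mod 89)
87^2 ≡ 4 (mod 89)
87^4 ≡ 16 (mod 89)
87^8 ≡ 78 (mod 89)
87^11 ≡ 88 (mod 89)
87^22 ≡ 1 (mod 89) ✓
So ord_89(87) = 22.

22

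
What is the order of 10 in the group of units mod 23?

Since 10 ∈ (Z/23Z)^×, its order divides φ(23) = 23 − 1 = 22 = 2 · 11.
Divisors of 22: 1, 2, 11, 22.
Test each divisor d:
10^1 ≡ 10 (mod 23)
10^2 ≡ 8 (mod 23)
10^11 ≡ 22 (mod 23)
10^22 ≡ 1 (mod 23) ✓
So ord_23(10) = 22.

22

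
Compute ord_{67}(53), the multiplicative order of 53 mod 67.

22

ord(53) | φ(67) = 67 − 1 = 66 = 2 · 3 · 11.
Divisors of 66: 1, 2, 3, 6, 11, 22, 33, 66.
Evaluate successive powers at the divisors of 66:
53^1 ≡ 53
53^2 ≡ 62
53^3 ≡ 3
53^6 ≡ 9
53^11 ≡ 66
53^22 ≡ 1
Hence ord(53) = 22.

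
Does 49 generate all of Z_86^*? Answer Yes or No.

No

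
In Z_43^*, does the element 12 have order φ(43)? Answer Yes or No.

Yes

φ(43) = 43 − 1 = 42 = 2 · 3 · 7.
It suffices to check that the order of 12 is not a proper divisor of 42: compute 12^(42/q) for q ∈ {2, 3, 7}.
12^21 ≡ 42 (mod 43)  [q = 2: ≢ 1 ✓]
12^14 ≡ 36 (mod 43)  [q = 3: ≢ 1 ✓]
12^6 ≡ 21 (mod 43)  [q = 7: ≢ 1 ✓]
Every test exponent gives a nontrivial residue, hence 12 generates the full group.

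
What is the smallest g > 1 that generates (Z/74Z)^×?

5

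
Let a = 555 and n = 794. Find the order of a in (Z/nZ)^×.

396

Since 555 ∈ (Z/794Z)^×, its order divides φ(794) = φ(2)·φ(397) = 1·396 = 396 = 2^2 · 3^2 · 11.
Divisors of 396: 1, 2, 3, 4, 6, 9, 11, 12, 18, 22, 33, 36, 44, 66, 99, 132, 198, 396.
Compute 555^d (mod 794) for the divisors d until we hit 1:
555^1 ≡ 555 (mod 794)
555^2 ≡ 747 (mod 794)
555^3 ≡ 117 (mod 794)
555^4 ≡ 621 (mod 794)
555^6 ≡ 191 (mod 794)
555^9 ≡ 115 (mod 794)
555^11 ≡ 153 (mod 794)
555^12 ≡ 751 (mod 794)
555^18 ≡ 521 (mod 794)
555^22 ≡ 383 (mod 794)
555^33 ≡ 637 (mod 794)
555^36 ≡ 687 (mod 794)
555^44 ≡ 593 (mod 794)
555^66 ≡ 35 (mod 794)
555^99 ≡ 63 (mod 794)
555^132 ≡ 431 (mod 794)
555^198 ≡ 793 (mod 794)
555^396 ≡ 1 (mod 794) ✓
So ord_794(555) = 396.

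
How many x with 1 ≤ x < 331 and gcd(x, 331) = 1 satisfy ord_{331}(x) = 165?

80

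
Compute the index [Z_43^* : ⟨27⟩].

3

The order of 27 must divide φ(43) = 43 − 1 = 42 = 2 · 3 · 7.
Divisors of 42: 1, 2, 3, 6, 7, 14, 21, 42.
Evaluate successive powers at the divisors of 42:
27^1 ≡ 27
27^2 ≡ 41
27^3 ≡ 32
27^6 ≡ 35
27^7 ≡ 42
27^14 ≡ 1
The order of 27 is 14, so the subgroup it generates has 14 elements.
The index is φ(43) / ord(27) = 42 / 14 = 3.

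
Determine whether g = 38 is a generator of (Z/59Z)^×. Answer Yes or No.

Yes

φ(59) = 59 − 1 = 58 = 2 · 29.
Test 38^(58/q) mod 59 for each prime factor q of 58:
38^29 ≡ 58 (mod 59)  [q = 2: ≢ 1 ✓]
38^2 ≡ 28 (mod 59)  [q = 29: ≢ 1 ✓]
All checks pass, so 38 has order 58 and is a primitive root modulo 59.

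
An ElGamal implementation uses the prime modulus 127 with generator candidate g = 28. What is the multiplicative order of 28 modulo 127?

18

The order of 28 must divide φ(127) = 127 − 1 = 126 = 2 · 3^2 · 7.
Divisors of 126: 1, 2, 3, 6, 7, 9, 14, 18, 21, 42, 63, 126.
Compute 28^d (mod 127) for the divisors d until we hit 1:
28^1 ≡ 28 (mod 127)
28^2 ≡ 22 (mod 127)
28^3 ≡ 108 (mod 127)
28^6 ≡ 107 (mod 127)
28^7 ≡ 75 (mod 127)
28^9 ≡ 126 (mod 127)
28^14 ≡ 37 (mod 127)
28^18 ≡ 1 (mod 127) ✓
Hence ord(28) = 18.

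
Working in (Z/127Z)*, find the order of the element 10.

42

The order of 10 must divide φ(127) = 127 − 1 = 126 = 2 · 3^2 · 7.
Divisors of 126: 1, 2, 3, 6, 7, 9, 14, 18, 21, 42, 63, 126.
Compute 10^d (mod 127) for the divisors d until we hit 1:
10^1 ≡ 10
10^2 ≡ 100
10^3 ≡ 111
10^6 ≡ 2
10^7 ≡ 20
10^9 ≡ 95
10^14 ≡ 19
10^18 ≡ 8
10^21 ≡ 126
10^42 ≡ 1
Hence ord(10) = 42.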